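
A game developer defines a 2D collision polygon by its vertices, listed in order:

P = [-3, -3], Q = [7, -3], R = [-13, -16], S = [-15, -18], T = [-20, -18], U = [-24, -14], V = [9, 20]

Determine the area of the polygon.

345

Apply the surveyor's formula: 2A = Σ (x_i·y_{i+1} − x_{i+1}·y_i), indices taken mod 7.
Σ = (30) + (-151) + (-6) + (-90) + (-152) + (-354) + (33) = -690
Area = |Σ|/2 = 345.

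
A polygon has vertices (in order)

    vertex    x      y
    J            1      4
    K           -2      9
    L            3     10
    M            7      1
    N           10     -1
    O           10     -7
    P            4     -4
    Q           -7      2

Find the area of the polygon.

118

Σ = (17) + (-47) + (-67) + (-17) + (-60) + (-12) + (-20) + (-30) = -236
Area = |Σ|/2 = 118.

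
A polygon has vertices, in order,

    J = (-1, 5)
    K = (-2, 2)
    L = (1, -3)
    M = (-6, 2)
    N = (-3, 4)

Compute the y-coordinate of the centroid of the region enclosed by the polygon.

Apply Gauss's area formula. First the cross-terms c_i = x_i·y_{i+1} − x_{i+1}·y_i:
  8, 4, -16, -18, -11  ⇒  2A = -33, A = -16.5.
Then Σ (y_i + y_{i+1})·c_i = -139, so ȳ = -139 / (6·(-16.5)) = 139/99.

139/99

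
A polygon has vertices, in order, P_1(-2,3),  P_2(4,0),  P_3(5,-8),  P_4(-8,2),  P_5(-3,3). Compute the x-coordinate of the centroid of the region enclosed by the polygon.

Apply Gauss's area formula. First the cross-terms c_i = x_i·y_{i+1} − x_{i+1}·y_i:
  -12, -32, -54, -18, -3  ⇒  2A = -119, A = -59.5.
Then Σ (x_i + x_{i+1})·c_i = 63, so x̄ = 63 / (6·(-59.5)) = -3/17.

-3/17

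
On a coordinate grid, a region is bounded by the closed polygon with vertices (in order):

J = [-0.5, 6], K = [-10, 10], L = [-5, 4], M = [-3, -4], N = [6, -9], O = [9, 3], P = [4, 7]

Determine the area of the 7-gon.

Cross-terms: 55, 10, 32, 51, 99, 51, 27.5  ⇒  Σ = 325.5
Area = |Σ|/2 = 162.75.

162.75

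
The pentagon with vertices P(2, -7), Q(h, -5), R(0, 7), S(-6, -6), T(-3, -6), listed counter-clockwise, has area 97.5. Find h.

8

The doubled signed area Σ (x_i y_{i+1} − x_{i+1} y_i) is linear in h.
With h=0 it equals 83; the coefficient of h is 14 (from the two edges through Q).
So 14·h + 83 = 2·97.5 = 195 ⇒ h = 8.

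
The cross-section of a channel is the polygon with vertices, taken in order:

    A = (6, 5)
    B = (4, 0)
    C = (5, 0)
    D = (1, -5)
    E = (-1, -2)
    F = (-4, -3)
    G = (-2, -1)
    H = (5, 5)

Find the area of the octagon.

Σ = (-20) + (0) + (-25) + (-7) + (-5) + (-2) + (-5) + (-5) = -69
Area = |Σ|/2 = 34.5.

34.5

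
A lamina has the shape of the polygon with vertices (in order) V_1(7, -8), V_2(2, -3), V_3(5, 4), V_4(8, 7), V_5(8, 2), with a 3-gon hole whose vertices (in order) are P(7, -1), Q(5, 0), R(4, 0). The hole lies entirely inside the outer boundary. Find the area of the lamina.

Outer boundary:
Apply Gauss's area formula: 2A = Σ (x_i·y_{i+1} − x_{i+1}·y_i), indices taken mod 5.
Cross-terms: -5, 23, 3, -40, -78  ⇒  Σ = -97
Area = |Σ|/2 = 48.5.
Hole:
Σ = (5) + (0) + (-4) = 1
Area = |Σ|/2 = 0.5.
Net area = 48.5 − 0.5 = 48.

48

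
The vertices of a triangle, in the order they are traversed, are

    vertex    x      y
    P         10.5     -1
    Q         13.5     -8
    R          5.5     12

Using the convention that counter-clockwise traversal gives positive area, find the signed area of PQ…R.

Apply the shoelace formula: 2A = Σ (x_i·y_{i+1} − x_{i+1}·y_i), indices taken mod 3.
P→Q: (10.5)(-8) − (13.5)(-1) = -70.5
Q→R: (13.5)(12) − (5.5)(-8) = 206
R→P: (5.5)(-1) − (10.5)(12) = -131.5
Σ = 4
Signed area = Σ/2 = 2 (positive ⇒ counter-clockwise traversal).

2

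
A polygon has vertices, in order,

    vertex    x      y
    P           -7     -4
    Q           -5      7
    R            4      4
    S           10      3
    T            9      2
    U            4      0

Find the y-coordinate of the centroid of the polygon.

153/88

Apply the shoelace (surveyor's) formula. First the cross-terms c_i = x_i·y_{i+1} − x_{i+1}·y_i:
  -69, -48, -28, -7, -8, -16  ⇒  2A = -176, A = -88.
Then Σ (y_i + y_{i+1})·c_i = -918, so ȳ = -918 / (6·(-88)) = 153/88.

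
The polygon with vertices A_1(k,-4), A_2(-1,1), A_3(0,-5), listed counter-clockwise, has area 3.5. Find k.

1

Write out the shoelace sum; only the two edges meeting at A_1 involve k:
2·Area = [(0·(-4) − k·(-5)) + (k·1 − (-1)·(-4))] + 5
       = 6·k + 1 = 7
⇒ k = 1.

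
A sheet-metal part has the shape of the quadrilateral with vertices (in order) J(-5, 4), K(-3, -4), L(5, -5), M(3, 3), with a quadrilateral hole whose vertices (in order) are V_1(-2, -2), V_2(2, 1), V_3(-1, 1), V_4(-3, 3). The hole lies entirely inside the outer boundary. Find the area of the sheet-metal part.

53.5

Outer boundary:
Apply the shoelace formula: 2A = Σ (x_i·y_{i+1} − x_{i+1}·y_i), indices taken mod 4.
Σ = (32) + (35) + (30) + (27) = 124
Area = |Σ|/2 = 62.
Hole:
Σ = (2) + (3) + (0) + (12) = 17
Area = |Σ|/2 = 8.5.
Net area = 62 − 8.5 = 53.5.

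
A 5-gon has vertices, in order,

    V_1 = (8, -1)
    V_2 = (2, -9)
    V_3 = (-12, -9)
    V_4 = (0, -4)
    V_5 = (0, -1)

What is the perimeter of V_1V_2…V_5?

48

|V_1V_2| = √((-6)² + (-8)²) = √100 = 10
|V_2V_3| = √((-14)² + (0)²) = √196 = 14
|V_3V_4| = √((12)² + (5)²) = √169 = 13
|V_4V_5| = √((0)² + (3)²) = √9 = 3
|V_5V_1| = √((8)² + (0)²) = √64 = 8
Perimeter = 10 + 14 + 13 + 3 + 8 = 48.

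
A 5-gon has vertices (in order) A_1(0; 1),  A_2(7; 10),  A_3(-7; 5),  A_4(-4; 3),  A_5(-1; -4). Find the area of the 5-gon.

Apply the shoelace formula: 2A = Σ (x_i·y_{i+1} − x_{i+1}·y_i), indices taken mod 5.
Σ = (-7) + (105) + (-1) + (19) + (-1) = 115
Area = |Σ|/2 = 57.5.

57.5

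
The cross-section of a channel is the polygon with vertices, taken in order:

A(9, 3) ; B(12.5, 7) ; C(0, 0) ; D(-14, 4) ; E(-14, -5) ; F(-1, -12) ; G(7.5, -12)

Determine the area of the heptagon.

273.5

Apply Gauss's area formula: 2A = Σ (x_i·y_{i+1} − x_{i+1}·y_i), indices taken mod 7.
Σ = (25.5) + (0) + (0) + (126) + (163) + (102) + (130.5) = 547
Area = |Σ|/2 = 273.5.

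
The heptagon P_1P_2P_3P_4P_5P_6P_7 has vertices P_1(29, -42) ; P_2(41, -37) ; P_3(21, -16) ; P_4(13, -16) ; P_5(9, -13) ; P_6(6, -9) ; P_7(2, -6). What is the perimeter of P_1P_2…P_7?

|P_1P_2| = √((12)² + (5)²) = √169 = 13
|P_2P_3| = √((-20)² + (21)²) = √841 = 29
|P_3P_4| = √((-8)² + (0)²) = √64 = 8
|P_4P_5| = √((-4)² + (3)²) = √25 = 5
|P_5P_6| = √((-3)² + (4)²) = √25 = 5
|P_6P_7| = √((-4)² + (3)²) = √25 = 5
|P_7P_1| = √((27)² + (-36)²) = √2025 = 45
Perimeter = 13 + 29 + 8 + 5 + 5 + 5 + 45 = 110.

110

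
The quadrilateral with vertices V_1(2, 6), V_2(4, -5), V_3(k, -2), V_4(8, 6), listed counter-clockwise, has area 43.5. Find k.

The doubled signed area Σ (x_i y_{i+1} − x_{i+1} y_i) is linear in k.
With k=0 it equals 10; the coefficient of k is 11 (from the two edges through V_3).
So 11·k + 10 = 2·43.5 = 87 ⇒ k = 7.

7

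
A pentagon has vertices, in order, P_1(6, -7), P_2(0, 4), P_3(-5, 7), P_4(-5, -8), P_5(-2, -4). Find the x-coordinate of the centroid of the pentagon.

-194/161

Apply the shoelace formula. First the cross-terms c_i = x_i·y_{i+1} − x_{i+1}·y_i:
  24, 20, 75, 4, 38  ⇒  2A = 161, A = 80.5.
Then Σ (x_i + x_{i+1})·c_i = -582, so x̄ = -582 / (6·80.5) = -194/161.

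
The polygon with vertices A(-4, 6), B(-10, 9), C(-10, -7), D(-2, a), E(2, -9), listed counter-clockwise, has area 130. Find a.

Write out the shoelace sum; only the two edges meeting at D involve a:
2·Area = [((-10)·a − (-2)·(-7)) + ((-2)·(-9) − 2·a)] + 160
       = -12·a + 164 = 260
⇒ a = -8.

-8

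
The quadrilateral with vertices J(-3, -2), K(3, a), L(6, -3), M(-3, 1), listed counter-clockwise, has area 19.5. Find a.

-4

Write out the shoelace sum; only the two edges meeting at K involve a:
2·Area = [((-3)·a − 3·(-2)) + (3·(-3) − 6·a)] + 6
       = -9·a + 3 = 39
⇒ a = -4.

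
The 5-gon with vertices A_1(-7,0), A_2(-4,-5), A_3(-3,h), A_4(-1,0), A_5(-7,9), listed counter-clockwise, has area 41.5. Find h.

Write out the shoelace sum; only the two edges meeting at A_3 involve h:
2·Area = [((-4)·h − (-3)·(-5)) + ((-3)·0 − (-1)·h)] + 89
       = -3·h + 74 = 83
⇒ h = -3.

-3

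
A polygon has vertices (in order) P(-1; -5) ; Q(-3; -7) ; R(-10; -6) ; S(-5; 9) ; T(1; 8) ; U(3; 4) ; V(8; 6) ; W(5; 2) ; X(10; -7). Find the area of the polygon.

Apply Gauss's area formula: 2A = Σ (x_i·y_{i+1} − x_{i+1}·y_i), indices taken mod 9.
Cross-terms: -8, -52, -120, -49, -20, -14, -14, -55, -57  ⇒  Σ = -389
Area = |Σ|/2 = 194.5.

194.5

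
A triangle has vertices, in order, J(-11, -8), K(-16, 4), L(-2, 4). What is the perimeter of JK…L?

|JK| = √((-5)² + (12)²) = √169 = 13
|KL| = √((14)² + (0)²) = √196 = 14
|LJ| = √((-9)² + (-12)²) = √225 = 15
Perimeter = 13 + 14 + 15 = 42.

42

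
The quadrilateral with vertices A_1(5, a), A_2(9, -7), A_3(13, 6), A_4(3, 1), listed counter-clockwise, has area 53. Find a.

-1

Write out the shoelace sum; only the two edges meeting at A_1 involve a:
2·Area = [(3·a − 5·1) + (5·(-7) − 9·a)] + 140
       = -6·a + 100 = 106
⇒ a = -1.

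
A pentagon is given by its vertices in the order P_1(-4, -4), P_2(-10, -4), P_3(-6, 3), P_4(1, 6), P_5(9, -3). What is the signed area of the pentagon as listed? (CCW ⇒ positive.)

-111

Cross-terms: -24, -54, -39, -57, -48  ⇒  Σ = -222
Signed area = Σ/2 = -111 (negative ⇒ clockwise traversal).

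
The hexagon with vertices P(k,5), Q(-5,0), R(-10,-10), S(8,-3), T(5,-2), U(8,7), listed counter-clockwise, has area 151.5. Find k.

-4

Write out the shoelace sum; only the two edges meeting at P involve k:
2·Area = [(8·5 − k·7) + (k·0 − (-5)·5)] + 210
       = -7·k + 275 = 303
⇒ k = -4.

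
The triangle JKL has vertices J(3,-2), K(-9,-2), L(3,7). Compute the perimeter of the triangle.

36

|JK| = √((-12)² + (0)²) = √144 = 12
|KL| = √((12)² + (9)²) = √225 = 15
|LJ| = √((0)² + (-9)²) = √81 = 9
Perimeter = 12 + 15 + 9 = 36.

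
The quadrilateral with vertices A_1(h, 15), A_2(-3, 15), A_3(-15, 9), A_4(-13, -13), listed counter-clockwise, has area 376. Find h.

14

The doubled signed area Σ (x_i y_{i+1} − x_{i+1} y_i) is linear in h.
With h=0 it equals 360; the coefficient of h is 28 (from the two edges through A_1).
So 28·h + 360 = 2·376 = 752 ⇒ h = 14.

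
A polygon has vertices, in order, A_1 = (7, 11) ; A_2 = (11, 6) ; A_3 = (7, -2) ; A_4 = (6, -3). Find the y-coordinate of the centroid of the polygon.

4.4

Apply the shoelace formula. First the cross-terms c_i = x_i·y_{i+1} − x_{i+1}·y_i:
  -79, -64, -9, 87  ⇒  2A = -65, A = -32.5.
Then Σ (y_i + y_{i+1})·c_i = -858, so ȳ = -858 / (6·(-32.5)) = 4.4.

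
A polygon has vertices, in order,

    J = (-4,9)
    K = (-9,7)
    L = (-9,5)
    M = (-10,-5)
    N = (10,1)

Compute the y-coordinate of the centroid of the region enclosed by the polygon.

461/225

Apply Gauss's area formula. First the cross-terms c_i = x_i·y_{i+1} − x_{i+1}·y_i:
  53, 18, 95, 40, 94  ⇒  2A = 300, A = 150.
Then Σ (y_i + y_{i+1})·c_i = 1844, so ȳ = 1844 / (6·150) = 461/225.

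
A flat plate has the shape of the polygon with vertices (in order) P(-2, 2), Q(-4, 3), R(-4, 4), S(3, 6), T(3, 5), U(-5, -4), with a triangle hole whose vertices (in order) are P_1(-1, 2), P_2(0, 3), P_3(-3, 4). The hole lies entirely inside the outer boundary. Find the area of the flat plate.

Outer boundary:
Σ = (2) + (-4) + (-36) + (-3) + (13) + (-18) = -46
Area = |Σ|/2 = 23.
Hole:
Apply the shoelace formula: 2A = Σ (x_i·y_{i+1} − x_{i+1}·y_i), indices taken mod 3.
P_1→P_2: (-1)(3) − (0)(2) = -3
P_2→P_3: (0)(4) − (-3)(3) = 9
P_3→P_1: (-3)(2) − (-1)(4) = -2
Σ = 4
Area = |Σ|/2 = 2.
Net area = 23 − 2 = 21.

21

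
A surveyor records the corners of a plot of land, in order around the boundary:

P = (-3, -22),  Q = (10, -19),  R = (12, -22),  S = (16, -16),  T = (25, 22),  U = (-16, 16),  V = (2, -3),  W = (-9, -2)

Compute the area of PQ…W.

1063

Apply Gauss's area formula: 2A = Σ (x_i·y_{i+1} − x_{i+1}·y_i), indices taken mod 8.
Σ = (277) + (8) + (160) + (752) + (752) + (16) + (-31) + (192) = 2126
Area = |Σ|/2 = 1063.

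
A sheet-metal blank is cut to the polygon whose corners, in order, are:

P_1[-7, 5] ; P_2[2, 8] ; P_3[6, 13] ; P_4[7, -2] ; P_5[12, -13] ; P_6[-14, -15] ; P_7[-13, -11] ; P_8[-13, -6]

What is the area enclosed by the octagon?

416.5

Apply the surveyor's formula: 2A = Σ (x_i·y_{i+1} − x_{i+1}·y_i), indices taken mod 8.
Σ = (-66) + (-22) + (-103) + (-67) + (-362) + (-41) + (-65) + (-107) = -833
Area = |Σ|/2 = 416.5.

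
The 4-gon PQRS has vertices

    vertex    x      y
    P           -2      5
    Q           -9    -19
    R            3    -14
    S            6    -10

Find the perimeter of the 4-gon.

60

|PQ| = √((-7)² + (-24)²) = √625 = 25
|QR| = √((12)² + (5)²) = √169 = 13
|RS| = √((3)² + (4)²) = √25 = 5
|SP| = √((-8)² + (15)²) = √289 = 17
Perimeter = 25 + 13 + 5 + 17 = 60.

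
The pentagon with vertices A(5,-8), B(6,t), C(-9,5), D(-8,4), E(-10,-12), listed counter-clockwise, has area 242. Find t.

The doubled signed area Σ (x_i y_{i+1} − x_{i+1} y_i) is linear in t.
With t=0 it equals 358; the coefficient of t is 14 (from the two edges through B).
So 14·t + 358 = 2·242 = 484 ⇒ t = 9.

9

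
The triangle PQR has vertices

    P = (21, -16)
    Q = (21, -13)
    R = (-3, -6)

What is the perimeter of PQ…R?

|PQ| = √((0)² + (3)²) = √9 = 3
|QR| = √((-24)² + (7)²) = √625 = 25
|RP| = √((24)² + (-10)²) = √676 = 26
Perimeter = 3 + 25 + 26 = 54.

54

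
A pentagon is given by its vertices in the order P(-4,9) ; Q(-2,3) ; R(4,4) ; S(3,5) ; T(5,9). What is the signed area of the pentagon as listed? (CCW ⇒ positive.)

38.5

Cross-terms: 6, -20, 8, 2, 81  ⇒  Σ = 77
Signed area = Σ/2 = 38.5 (positive ⇒ counter-clockwise traversal).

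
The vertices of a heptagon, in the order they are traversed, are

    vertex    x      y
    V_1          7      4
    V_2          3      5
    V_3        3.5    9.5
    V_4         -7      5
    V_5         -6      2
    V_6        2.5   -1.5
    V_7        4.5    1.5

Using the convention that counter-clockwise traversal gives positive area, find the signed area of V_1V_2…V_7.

Apply Gauss's area formula: 2A = Σ (x_i·y_{i+1} − x_{i+1}·y_i), indices taken mod 7.
V_1→V_2: (7)(5) − (3)(4) = 23
V_2→V_3: (3)(9.5) − (3.5)(5) = 11
V_3→V_4: (3.5)(5) − (-7)(9.5) = 84
V_4→V_5: (-7)(2) − (-6)(5) = 16
V_5→V_6: (-6)(-1.5) − (2.5)(2) = 4
V_6→V_7: (2.5)(1.5) − (4.5)(-1.5) = 10.5
V_7→V_1: (4.5)(4) − (7)(1.5) = 7.5
Σ = 156
Signed area = Σ/2 = 78 (positive ⇒ counter-clockwise traversal).

78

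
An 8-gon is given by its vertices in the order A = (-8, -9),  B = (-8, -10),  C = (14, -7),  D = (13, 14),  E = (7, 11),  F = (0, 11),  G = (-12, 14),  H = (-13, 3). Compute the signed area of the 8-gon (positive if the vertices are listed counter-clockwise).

516

Σ = (8) + (196) + (287) + (45) + (77) + (132) + (146) + (141) = 1032
Signed area = Σ/2 = 516 (positive ⇒ counter-clockwise traversal).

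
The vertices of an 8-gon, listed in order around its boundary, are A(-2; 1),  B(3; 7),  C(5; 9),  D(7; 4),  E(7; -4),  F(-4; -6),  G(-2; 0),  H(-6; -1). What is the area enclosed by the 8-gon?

100

Apply the surveyor's formula: 2A = Σ (x_i·y_{i+1} − x_{i+1}·y_i), indices taken mod 8.
Σ = (-17) + (-8) + (-43) + (-56) + (-58) + (-12) + (2) + (-8) = -200
Area = |Σ|/2 = 100.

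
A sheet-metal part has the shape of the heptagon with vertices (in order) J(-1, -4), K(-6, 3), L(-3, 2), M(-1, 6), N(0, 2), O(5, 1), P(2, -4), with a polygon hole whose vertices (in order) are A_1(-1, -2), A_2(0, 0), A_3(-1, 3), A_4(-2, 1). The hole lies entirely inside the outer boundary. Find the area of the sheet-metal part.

Outer boundary:
Apply the shoelace (surveyor's) formula: 2A = Σ (x_i·y_{i+1} − x_{i+1}·y_i), indices taken mod 7.
Σ = (-27) + (-3) + (-16) + (-2) + (-10) + (-22) + (-12) = -92
Area = |Σ|/2 = 46.
Hole:
Apply the surveyor's formula: 2A = Σ (x_i·y_{i+1} − x_{i+1}·y_i), indices taken mod 4.
Σ = (0) + (0) + (5) + (5) = 10
Area = |Σ|/2 = 5.
Net area = 46 − 5 = 41.

41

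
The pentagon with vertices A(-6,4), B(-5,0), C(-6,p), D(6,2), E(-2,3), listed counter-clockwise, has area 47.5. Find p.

-5

Write out the shoelace sum; only the two edges meeting at C involve p:
2·Area = [((-5)·p − (-6)·0) + ((-6)·2 − 6·p)] + 52
       = -11·p + 40 = 95
⇒ p = -5.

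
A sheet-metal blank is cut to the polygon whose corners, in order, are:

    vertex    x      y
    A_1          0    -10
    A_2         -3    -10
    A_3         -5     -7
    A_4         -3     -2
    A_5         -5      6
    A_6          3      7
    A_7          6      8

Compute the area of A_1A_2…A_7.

Apply the shoelace (surveyor's) formula: 2A = Σ (x_i·y_{i+1} − x_{i+1}·y_i), indices taken mod 7.
Cross-terms: -30, -29, -11, -28, -53, -18, -60  ⇒  Σ = -229
Area = |Σ|/2 = 114.5.

114.5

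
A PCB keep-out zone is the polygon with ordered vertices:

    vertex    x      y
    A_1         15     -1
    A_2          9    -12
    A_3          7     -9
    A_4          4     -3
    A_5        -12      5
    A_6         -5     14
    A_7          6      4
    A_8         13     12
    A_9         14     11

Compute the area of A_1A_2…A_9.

Apply the shoelace (surveyor's) formula: 2A = Σ (x_i·y_{i+1} − x_{i+1}·y_i), indices taken mod 9.
Σ = (-171) + (3) + (15) + (-16) + (-143) + (-104) + (20) + (-25) + (-179) = -600
Area = |Σ|/2 = 300.

300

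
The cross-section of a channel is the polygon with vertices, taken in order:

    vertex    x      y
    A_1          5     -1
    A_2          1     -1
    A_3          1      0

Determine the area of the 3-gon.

Apply the shoelace (surveyor's) formula: 2A = Σ (x_i·y_{i+1} − x_{i+1}·y_i), indices taken mod 3.
Cross-terms: -4, 1, -1  ⇒  Σ = -4
Area = |Σ|/2 = 2.

2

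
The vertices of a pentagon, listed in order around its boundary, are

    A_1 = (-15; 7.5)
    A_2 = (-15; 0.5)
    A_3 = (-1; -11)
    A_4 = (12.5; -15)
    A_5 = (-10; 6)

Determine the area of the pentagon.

181.5

Cross-terms: 105, 165.5, 152.5, -75, 15  ⇒  Σ = 363
Area = |Σ|/2 = 181.5.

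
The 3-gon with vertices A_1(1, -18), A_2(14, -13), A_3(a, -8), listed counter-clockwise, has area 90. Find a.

-9

The doubled signed area Σ (x_i y_{i+1} − x_{i+1} y_i) is linear in a.
With a=0 it equals 135; the coefficient of a is -5 (from the two edges through A_3).
So -5·a + 135 = 2·90 = 180 ⇒ a = -9.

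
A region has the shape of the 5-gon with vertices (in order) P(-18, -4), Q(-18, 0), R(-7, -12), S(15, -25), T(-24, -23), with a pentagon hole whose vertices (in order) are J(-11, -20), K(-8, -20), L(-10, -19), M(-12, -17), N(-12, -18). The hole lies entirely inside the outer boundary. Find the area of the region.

Outer boundary:
Apply the surveyor's formula: 2A = Σ (x_i·y_{i+1} − x_{i+1}·y_i), indices taken mod 5.
Σ = (-72) + (216) + (355) + (-945) + (-318) = -764
Area = |Σ|/2 = 382.
Hole:
Σ = (60) + (-48) + (-58) + (12) + (42) = 8
Area = |Σ|/2 = 4.
Net area = 382 − 4 = 378.

378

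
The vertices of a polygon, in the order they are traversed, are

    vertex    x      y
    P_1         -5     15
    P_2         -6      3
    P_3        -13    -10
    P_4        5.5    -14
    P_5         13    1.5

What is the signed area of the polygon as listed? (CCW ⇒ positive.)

401.875

Σ = (75) + (99) + (237) + (190.25) + (202.5) = 803.75
Signed area = Σ/2 = 401.875 (positive ⇒ counter-clockwise traversal).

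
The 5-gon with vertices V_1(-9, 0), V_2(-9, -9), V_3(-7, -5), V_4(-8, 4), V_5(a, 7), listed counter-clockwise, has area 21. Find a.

The doubled signed area Σ (x_i y_{i+1} − x_{i+1} y_i) is linear in a.
With a=0 it equals 2; the coefficient of a is -4 (from the two edges through V_5).
So -4·a + 2 = 2·21 = 42 ⇒ a = -10.

-10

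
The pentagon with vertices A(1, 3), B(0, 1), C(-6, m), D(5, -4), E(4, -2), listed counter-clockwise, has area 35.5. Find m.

-4

The doubled signed area Σ (x_i y_{i+1} − x_{i+1} y_i) is linear in m.
With m=0 it equals 51; the coefficient of m is -5 (from the two edges through C).
So -5·m + 51 = 2·35.5 = 71 ⇒ m = -4.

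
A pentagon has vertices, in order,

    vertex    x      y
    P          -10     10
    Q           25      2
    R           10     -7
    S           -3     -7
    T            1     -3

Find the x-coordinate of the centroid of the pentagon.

Apply the shoelace formula. First the cross-terms c_i = x_i·y_{i+1} − x_{i+1}·y_i:
  -270, -195, -91, 16, -20  ⇒  2A = -560, A = -280.
Then Σ (x_i + x_{i+1})·c_i = -11364, so x̄ = -11364 / (6·(-280)) = 947/140.

947/140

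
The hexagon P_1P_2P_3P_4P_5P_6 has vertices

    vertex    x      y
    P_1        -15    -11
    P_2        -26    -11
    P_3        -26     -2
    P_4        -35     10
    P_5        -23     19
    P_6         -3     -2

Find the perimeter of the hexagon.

94

|P_1P_2| = √((-11)² + (0)²) = √121 = 11
|P_2P_3| = √((0)² + (9)²) = √81 = 9
|P_3P_4| = √((-9)² + (12)²) = √225 = 15
|P_4P_5| = √((12)² + (9)²) = √225 = 15
|P_5P_6| = √((20)² + (-21)²) = √841 = 29
|P_6P_1| = √((-12)² + (-9)²) = √225 = 15
Perimeter = 11 + 9 + 15 + 15 + 29 + 15 = 94.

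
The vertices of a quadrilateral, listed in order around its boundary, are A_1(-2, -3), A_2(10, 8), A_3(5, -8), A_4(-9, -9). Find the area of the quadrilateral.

107

Apply Gauss's area formula: 2A = Σ (x_i·y_{i+1} − x_{i+1}·y_i), indices taken mod 4.
A_1→A_2: (-2)(8) − (10)(-3) = 14
A_2→A_3: (10)(-8) − (5)(8) = -120
A_3→A_4: (5)(-9) − (-9)(-8) = -117
A_4→A_1: (-9)(-3) − (-2)(-9) = 9
Σ = -214
Area = |Σ|/2 = 107.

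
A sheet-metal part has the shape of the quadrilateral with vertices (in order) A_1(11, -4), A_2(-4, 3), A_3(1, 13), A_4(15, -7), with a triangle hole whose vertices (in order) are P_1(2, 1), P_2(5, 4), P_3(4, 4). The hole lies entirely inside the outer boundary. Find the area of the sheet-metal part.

110

Outer boundary:
Apply the shoelace formula: 2A = Σ (x_i·y_{i+1} − x_{i+1}·y_i), indices taken mod 4.
Σ = (17) + (-55) + (-202) + (17) = -223
Area = |Σ|/2 = 111.5.
Hole:
P_1→P_2: (2)(4) − (5)(1) = 3
P_2→P_3: (5)(4) − (4)(4) = 4
P_3→P_1: (4)(1) − (2)(4) = -4
Σ = 3
Area = |Σ|/2 = 1.5.
Net area = 111.5 − 1.5 = 110.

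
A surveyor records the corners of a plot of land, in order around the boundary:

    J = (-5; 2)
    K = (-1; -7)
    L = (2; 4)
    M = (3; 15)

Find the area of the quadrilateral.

Apply the shoelace formula: 2A = Σ (x_i·y_{i+1} − x_{i+1}·y_i), indices taken mod 4.
Σ = (37) + (10) + (18) + (81) = 146
Area = |Σ|/2 = 73.

73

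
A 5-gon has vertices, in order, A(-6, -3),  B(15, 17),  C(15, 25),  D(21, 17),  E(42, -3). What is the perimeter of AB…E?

|AB| = √((21)² + (20)²) = √841 = 29
|BC| = √((0)² + (8)²) = √64 = 8
|CD| = √((6)² + (-8)²) = √100 = 10
|DE| = √((21)² + (-20)²) = √841 = 29
|EA| = √((-48)² + (0)²) = √2304 = 48
Perimeter = 29 + 8 + 10 + 29 + 48 = 124.

124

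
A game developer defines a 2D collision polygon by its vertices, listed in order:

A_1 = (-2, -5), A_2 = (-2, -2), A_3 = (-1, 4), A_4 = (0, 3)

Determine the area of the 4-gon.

6.5

Cross-terms: -6, -10, -3, 6  ⇒  Σ = -13
Area = |Σ|/2 = 6.5.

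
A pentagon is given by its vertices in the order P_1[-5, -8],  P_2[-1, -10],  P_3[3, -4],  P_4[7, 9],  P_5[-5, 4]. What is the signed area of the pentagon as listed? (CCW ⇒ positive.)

Apply the shoelace (surveyor's) formula: 2A = Σ (x_i·y_{i+1} − x_{i+1}·y_i), indices taken mod 5.
Σ = (42) + (34) + (55) + (73) + (60) = 264
Signed area = Σ/2 = 132 (positive ⇒ counter-clockwise traversal).

132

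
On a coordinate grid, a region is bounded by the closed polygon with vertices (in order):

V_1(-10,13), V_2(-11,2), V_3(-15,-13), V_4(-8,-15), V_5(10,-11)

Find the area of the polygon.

Apply Gauss's area formula: 2A = Σ (x_i·y_{i+1} − x_{i+1}·y_i), indices taken mod 5.
Σ = (123) + (173) + (121) + (238) + (20) = 675
Area = |Σ|/2 = 337.5.

337.5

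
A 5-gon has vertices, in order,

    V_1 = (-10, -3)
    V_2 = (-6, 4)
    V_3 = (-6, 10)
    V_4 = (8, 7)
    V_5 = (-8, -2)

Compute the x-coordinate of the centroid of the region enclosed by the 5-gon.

Apply the shoelace formula. First the cross-terms c_i = x_i·y_{i+1} − x_{i+1}·y_i:
  -58, -36, -122, 40, 4  ⇒  2A = -172, A = -86.
Then Σ (x_i + x_{i+1})·c_i = 1044, so x̄ = 1044 / (6·(-86)) = -87/43.

-87/43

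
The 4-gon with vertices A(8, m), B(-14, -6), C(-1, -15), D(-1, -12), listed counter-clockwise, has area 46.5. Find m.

-12

The doubled signed area Σ (x_i y_{i+1} − x_{i+1} y_i) is linear in m.
With m=0 it equals 249; the coefficient of m is 13 (from the two edges through A).
So 13·m + 249 = 2·46.5 = 93 ⇒ m = -12.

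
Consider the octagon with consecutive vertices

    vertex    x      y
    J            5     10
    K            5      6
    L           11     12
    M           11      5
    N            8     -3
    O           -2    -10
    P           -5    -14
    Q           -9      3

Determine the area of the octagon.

J→K: (5)(6) − (5)(10) = -20
K→L: (5)(12) − (11)(6) = -6
L→M: (11)(5) − (11)(12) = -77
M→N: (11)(-3) − (8)(5) = -73
N→O: (8)(-10) − (-2)(-3) = -86
O→P: (-2)(-14) − (-5)(-10) = -22
P→Q: (-5)(3) − (-9)(-14) = -141
Q→J: (-9)(10) − (5)(3) = -105
Σ = -530
Area = |Σ|/2 = 265.

265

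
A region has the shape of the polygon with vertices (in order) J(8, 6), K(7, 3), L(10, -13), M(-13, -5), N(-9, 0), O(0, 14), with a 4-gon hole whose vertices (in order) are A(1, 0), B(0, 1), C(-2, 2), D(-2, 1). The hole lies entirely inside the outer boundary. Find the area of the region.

Outer boundary:
Apply Gauss's area formula: 2A = Σ (x_i·y_{i+1} − x_{i+1}·y_i), indices taken mod 6.
Σ = (-18) + (-121) + (-219) + (-45) + (-126) + (-112) = -641
Area = |Σ|/2 = 320.5.
Hole:
A→B: (1)(1) − (0)(0) = 1
B→C: (0)(2) − (-2)(1) = 2
C→D: (-2)(1) − (-2)(2) = 2
D→A: (-2)(0) − (1)(1) = -1
Σ = 4
Area = |Σ|/2 = 2.
Net area = 320.5 − 2 = 318.5.

318.5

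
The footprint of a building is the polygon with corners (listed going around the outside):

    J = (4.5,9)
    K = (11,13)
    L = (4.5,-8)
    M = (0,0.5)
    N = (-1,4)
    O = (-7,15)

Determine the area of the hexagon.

150.875

Σ = (-40.5) + (-146.5) + (2.25) + (0.5) + (13) + (-130.5) = -301.75
Area = |Σ|/2 = 150.875.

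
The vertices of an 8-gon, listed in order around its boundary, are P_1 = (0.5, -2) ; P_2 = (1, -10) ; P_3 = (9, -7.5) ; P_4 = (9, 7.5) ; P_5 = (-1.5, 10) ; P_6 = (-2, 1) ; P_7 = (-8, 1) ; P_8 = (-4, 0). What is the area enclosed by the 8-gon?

176.125

Apply Gauss's area formula: 2A = Σ (x_i·y_{i+1} − x_{i+1}·y_i), indices taken mod 8.
Σ = (-3) + (82.5) + (135) + (101.25) + (18.5) + (6) + (4) + (8) = 352.25
Area = |Σ|/2 = 176.125.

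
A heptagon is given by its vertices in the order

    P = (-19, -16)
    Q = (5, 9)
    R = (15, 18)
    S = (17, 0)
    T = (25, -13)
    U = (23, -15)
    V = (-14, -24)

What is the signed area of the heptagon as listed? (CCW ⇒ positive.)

P→Q: (-19)(9) − (5)(-16) = -91
Q→R: (5)(18) − (15)(9) = -45
R→S: (15)(0) − (17)(18) = -306
S→T: (17)(-13) − (25)(0) = -221
T→U: (25)(-15) − (23)(-13) = -76
U→V: (23)(-24) − (-14)(-15) = -762
V→P: (-14)(-16) − (-19)(-24) = -232
Σ = -1733
Signed area = Σ/2 = -866.5 (negative ⇒ clockwise traversal).

-866.5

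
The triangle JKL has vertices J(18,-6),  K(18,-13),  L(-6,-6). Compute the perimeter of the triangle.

56

|JK| = √((0)² + (-7)²) = √49 = 7
|KL| = √((-24)² + (7)²) = √625 = 25
|LJ| = √((24)² + (0)²) = √576 = 24
Perimeter = 7 + 25 + 24 = 56.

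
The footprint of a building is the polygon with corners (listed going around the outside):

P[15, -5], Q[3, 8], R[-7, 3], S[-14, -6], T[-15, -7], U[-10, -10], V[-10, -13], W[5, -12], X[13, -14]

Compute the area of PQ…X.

409

P→Q: (15)(8) − (3)(-5) = 135
Q→R: (3)(3) − (-7)(8) = 65
R→S: (-7)(-6) − (-14)(3) = 84
S→T: (-14)(-7) − (-15)(-6) = 8
T→U: (-15)(-10) − (-10)(-7) = 80
U→V: (-10)(-13) − (-10)(-10) = 30
V→W: (-10)(-12) − (5)(-13) = 185
W→X: (5)(-14) − (13)(-12) = 86
X→P: (13)(-5) − (15)(-14) = 145
Σ = 818
Area = |Σ|/2 = 409.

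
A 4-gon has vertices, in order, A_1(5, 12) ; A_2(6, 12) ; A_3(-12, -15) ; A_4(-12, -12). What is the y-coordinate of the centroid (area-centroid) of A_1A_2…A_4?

-29/13

Apply the shoelace (surveyor's) formula. First the cross-terms c_i = x_i·y_{i+1} − x_{i+1}·y_i:
  -12, 54, -36, -84  ⇒  2A = -78, A = -39.
Then Σ (y_i + y_{i+1})·c_i = 522, so ȳ = 522 / (6·(-39)) = -29/13.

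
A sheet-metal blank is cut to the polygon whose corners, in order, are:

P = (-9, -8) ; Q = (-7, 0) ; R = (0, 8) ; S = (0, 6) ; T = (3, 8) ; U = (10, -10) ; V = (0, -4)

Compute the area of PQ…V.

Apply the surveyor's formula: 2A = Σ (x_i·y_{i+1} − x_{i+1}·y_i), indices taken mod 7.
Cross-terms: -56, -56, 0, -18, -110, -40, -36  ⇒  Σ = -316
Area = |Σ|/2 = 158.

158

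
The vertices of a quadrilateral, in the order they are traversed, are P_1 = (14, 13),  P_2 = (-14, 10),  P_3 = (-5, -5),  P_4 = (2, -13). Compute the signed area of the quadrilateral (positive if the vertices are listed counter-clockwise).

362.5

Σ = (322) + (120) + (75) + (208) = 725
Signed area = Σ/2 = 362.5 (positive ⇒ counter-clockwise traversal).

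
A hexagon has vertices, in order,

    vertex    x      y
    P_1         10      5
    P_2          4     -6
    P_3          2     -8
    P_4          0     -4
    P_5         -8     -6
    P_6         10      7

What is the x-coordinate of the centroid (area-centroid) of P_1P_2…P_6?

116/39

Apply the shoelace formula. First the cross-terms c_i = x_i·y_{i+1} − x_{i+1}·y_i:
  -80, -20, -8, -32, 4, -20  ⇒  2A = -156, A = -78.
Then Σ (x_i + x_{i+1})·c_i = -1392, so x̄ = -1392 / (6·(-78)) = 116/39.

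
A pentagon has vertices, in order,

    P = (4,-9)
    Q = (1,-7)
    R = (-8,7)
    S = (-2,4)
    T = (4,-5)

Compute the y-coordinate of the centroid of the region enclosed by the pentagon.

Apply Gauss's area formula. First the cross-terms c_i = x_i·y_{i+1} − x_{i+1}·y_i:
  -19, -49, -18, -6, -16  ⇒  2A = -108, A = -54.
Then Σ (y_i + y_{i+1})·c_i = 336, so ȳ = 336 / (6·(-54)) = -28/27.

-28/27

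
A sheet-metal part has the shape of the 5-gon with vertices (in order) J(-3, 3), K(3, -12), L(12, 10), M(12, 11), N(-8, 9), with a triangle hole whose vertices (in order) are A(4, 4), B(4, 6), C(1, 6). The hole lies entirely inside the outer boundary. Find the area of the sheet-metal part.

Outer boundary:
J→K: (-3)(-12) − (3)(3) = 27
K→L: (3)(10) − (12)(-12) = 174
L→M: (12)(11) − (12)(10) = 12
M→N: (12)(9) − (-8)(11) = 196
N→J: (-8)(3) − (-3)(9) = 3
Σ = 412
Area = |Σ|/2 = 206.
Hole:
Cross-terms: 8, 18, -20  ⇒  Σ = 6
Area = |Σ|/2 = 3.
Net area = 206 − 3 = 203.

203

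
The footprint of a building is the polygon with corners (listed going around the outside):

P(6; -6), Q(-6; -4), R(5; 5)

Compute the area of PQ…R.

65

Apply the surveyor's formula: 2A = Σ (x_i·y_{i+1} − x_{i+1}·y_i), indices taken mod 3.
P→Q: (6)(-4) − (-6)(-6) = -60
Q→R: (-6)(5) − (5)(-4) = -10
R→P: (5)(-6) − (6)(5) = -60
Σ = -130
Area = |Σ|/2 = 65.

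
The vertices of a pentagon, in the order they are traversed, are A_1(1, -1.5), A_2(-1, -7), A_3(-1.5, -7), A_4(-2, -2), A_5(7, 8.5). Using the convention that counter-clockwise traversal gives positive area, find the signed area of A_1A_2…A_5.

Cross-terms: -8.5, -3.5, -11, -3, -19  ⇒  Σ = -45
Signed area = Σ/2 = -22.5 (negative ⇒ clockwise traversal).

-22.5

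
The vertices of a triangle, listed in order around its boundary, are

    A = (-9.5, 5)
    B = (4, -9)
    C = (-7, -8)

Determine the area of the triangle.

A→B: (-9.5)(-9) − (4)(5) = 65.5
B→C: (4)(-8) − (-7)(-9) = -95
C→A: (-7)(5) − (-9.5)(-8) = -111
Σ = -140.5
Area = |Σ|/2 = 70.25.

70.25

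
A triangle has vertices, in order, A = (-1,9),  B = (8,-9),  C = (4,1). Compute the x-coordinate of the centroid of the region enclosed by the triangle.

11/3

Apply the shoelace formula. First the cross-terms c_i = x_i·y_{i+1} − x_{i+1}·y_i:
  -63, 44, 37  ⇒  2A = 18, A = 9.
Then Σ (x_i + x_{i+1})·c_i = 198, so x̄ = 198 / (6·9) = 11/3.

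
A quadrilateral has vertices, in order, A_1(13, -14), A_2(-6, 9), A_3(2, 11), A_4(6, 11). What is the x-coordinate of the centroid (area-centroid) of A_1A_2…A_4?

Apply the shoelace formula. First the cross-terms c_i = x_i·y_{i+1} − x_{i+1}·y_i:
  33, -84, -44, -227  ⇒  2A = -322, A = -161.
Then Σ (x_i + x_{i+1})·c_i = -4098, so x̄ = -4098 / (6·(-161)) = 683/161.

683/161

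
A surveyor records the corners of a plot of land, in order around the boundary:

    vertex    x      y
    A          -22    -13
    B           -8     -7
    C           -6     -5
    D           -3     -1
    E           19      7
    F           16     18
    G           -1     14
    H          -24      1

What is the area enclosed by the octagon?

589

Σ = (50) + (-2) + (-9) + (-2) + (230) + (242) + (335) + (334) = 1178
Area = |Σ|/2 = 589.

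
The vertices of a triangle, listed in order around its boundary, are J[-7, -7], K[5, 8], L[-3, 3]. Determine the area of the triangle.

Apply Gauss's area formula: 2A = Σ (x_i·y_{i+1} − x_{i+1}·y_i), indices taken mod 3.
Σ = (-21) + (39) + (42) = 60
Area = |Σ|/2 = 30.

30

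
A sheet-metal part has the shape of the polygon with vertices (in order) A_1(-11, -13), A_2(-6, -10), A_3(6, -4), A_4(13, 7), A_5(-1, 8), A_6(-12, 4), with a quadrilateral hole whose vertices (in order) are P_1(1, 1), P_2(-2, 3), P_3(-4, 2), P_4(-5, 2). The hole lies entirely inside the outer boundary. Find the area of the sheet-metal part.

Outer boundary:
Σ = (32) + (84) + (94) + (111) + (92) + (200) = 613
Area = |Σ|/2 = 306.5.
Hole:
Apply Gauss's area formula: 2A = Σ (x_i·y_{i+1} − x_{i+1}·y_i), indices taken mod 4.
P_1→P_2: (1)(3) − (-2)(1) = 5
P_2→P_3: (-2)(2) − (-4)(3) = 8
P_3→P_4: (-4)(2) − (-5)(2) = 2
P_4→P_1: (-5)(1) − (1)(2) = -7
Σ = 8
Area = |Σ|/2 = 4.
Net area = 306.5 − 4 = 302.5.

302.5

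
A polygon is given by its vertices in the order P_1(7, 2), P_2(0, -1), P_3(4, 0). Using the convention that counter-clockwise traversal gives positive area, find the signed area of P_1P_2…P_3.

Apply the shoelace (surveyor's) formula: 2A = Σ (x_i·y_{i+1} − x_{i+1}·y_i), indices taken mod 3.
Cross-terms: -7, 4, 8  ⇒  Σ = 5
Signed area = Σ/2 = 2.5 (positive ⇒ counter-clockwise traversal).

2.5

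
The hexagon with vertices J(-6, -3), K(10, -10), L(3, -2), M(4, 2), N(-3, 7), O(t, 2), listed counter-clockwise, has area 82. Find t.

The doubled signed area Σ (x_i y_{i+1} − x_{i+1} y_i) is linear in t.
With t=0 it equals 154; the coefficient of t is -10 (from the two edges through O).
So -10·t + 154 = 2·82 = 164 ⇒ t = -1.

-1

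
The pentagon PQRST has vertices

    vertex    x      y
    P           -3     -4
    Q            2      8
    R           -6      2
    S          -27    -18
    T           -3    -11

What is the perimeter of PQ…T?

84

|PQ| = √((5)² + (12)²) = √169 = 13
|QR| = √((-8)² + (-6)²) = √100 = 10
|RS| = √((-21)² + (-20)²) = √841 = 29
|ST| = √((24)² + (7)²) = √625 = 25
|TP| = √((0)² + (7)²) = √49 = 7
Perimeter = 13 + 10 + 29 + 25 + 7 = 84.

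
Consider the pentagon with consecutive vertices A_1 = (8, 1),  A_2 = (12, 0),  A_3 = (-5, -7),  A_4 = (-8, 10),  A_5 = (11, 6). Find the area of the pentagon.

A_1→A_2: (8)(0) − (12)(1) = -12
A_2→A_3: (12)(-7) − (-5)(0) = -84
A_3→A_4: (-5)(10) − (-8)(-7) = -106
A_4→A_5: (-8)(6) − (11)(10) = -158
A_5→A_1: (11)(1) − (8)(6) = -37
Σ = -397
Area = |Σ|/2 = 198.5.

198.5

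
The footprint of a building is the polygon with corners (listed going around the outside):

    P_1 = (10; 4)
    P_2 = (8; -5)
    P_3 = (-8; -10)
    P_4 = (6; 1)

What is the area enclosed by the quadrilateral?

68

Σ = (-82) + (-120) + (52) + (14) = -136
Area = |Σ|/2 = 68.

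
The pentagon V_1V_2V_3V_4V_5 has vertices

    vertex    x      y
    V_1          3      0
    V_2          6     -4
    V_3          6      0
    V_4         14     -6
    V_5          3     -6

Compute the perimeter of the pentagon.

|V_1V_2| = √((3)² + (-4)²) = √25 = 5
|V_2V_3| = √((0)² + (4)²) = √16 = 4
|V_3V_4| = √((8)² + (-6)²) = √100 = 10
|V_4V_5| = √((-11)² + (0)²) = √121 = 11
|V_5V_1| = √((0)² + (6)²) = √36 = 6
Perimeter = 5 + 4 + 10 + 11 + 6 = 36.

36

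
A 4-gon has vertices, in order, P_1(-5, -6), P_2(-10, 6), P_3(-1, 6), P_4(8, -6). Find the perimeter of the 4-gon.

50

|P_1P_2| = √((-5)² + (12)²) = √169 = 13
|P_2P_3| = √((9)² + (0)²) = √81 = 9
|P_3P_4| = √((9)² + (-12)²) = √225 = 15
|P_4P_1| = √((-13)² + (0)²) = √169 = 13
Perimeter = 13 + 9 + 15 + 13 = 50.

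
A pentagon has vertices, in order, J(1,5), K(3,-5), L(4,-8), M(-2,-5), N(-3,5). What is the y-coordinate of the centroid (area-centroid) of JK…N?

-64/63

Apply the shoelace formula. First the cross-terms c_i = x_i·y_{i+1} − x_{i+1}·y_i:
  -20, -4, -36, -25, -20  ⇒  2A = -105, A = -52.5.
Then Σ (y_i + y_{i+1})·c_i = 320, so ȳ = 320 / (6·(-52.5)) = -64/63.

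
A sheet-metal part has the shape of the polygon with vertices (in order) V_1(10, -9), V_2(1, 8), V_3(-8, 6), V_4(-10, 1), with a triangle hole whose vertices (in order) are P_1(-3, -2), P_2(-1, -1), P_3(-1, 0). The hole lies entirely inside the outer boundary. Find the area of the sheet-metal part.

144.5

Outer boundary:
Σ = (89) + (70) + (52) + (80) = 291
Area = |Σ|/2 = 145.5.
Hole:
Apply the shoelace (surveyor's) formula: 2A = Σ (x_i·y_{i+1} − x_{i+1}·y_i), indices taken mod 3.
P_1→P_2: (-3)(-1) − (-1)(-2) = 1
P_2→P_3: (-1)(0) − (-1)(-1) = -1
P_3→P_1: (-1)(-2) − (-3)(0) = 2
Σ = 2
Area = |Σ|/2 = 1.
Net area = 145.5 − 1 = 144.5.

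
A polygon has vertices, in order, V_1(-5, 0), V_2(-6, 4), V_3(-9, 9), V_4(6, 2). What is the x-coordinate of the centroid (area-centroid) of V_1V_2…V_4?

-179/75

Apply the shoelace (surveyor's) formula. First the cross-terms c_i = x_i·y_{i+1} − x_{i+1}·y_i:
  -20, -18, -72, 10  ⇒  2A = -100, A = -50.
Then Σ (x_i + x_{i+1})·c_i = 716, so x̄ = 716 / (6·(-50)) = -179/75.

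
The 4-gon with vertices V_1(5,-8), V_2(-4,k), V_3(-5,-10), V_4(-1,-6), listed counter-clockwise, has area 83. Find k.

10

Write out the shoelace sum; only the two edges meeting at V_2 involve k:
2·Area = [(5·k − (-4)·(-8)) + ((-4)·(-10) − (-5)·k)] + 58
       = 10·k + 66 = 166
⇒ k = 10.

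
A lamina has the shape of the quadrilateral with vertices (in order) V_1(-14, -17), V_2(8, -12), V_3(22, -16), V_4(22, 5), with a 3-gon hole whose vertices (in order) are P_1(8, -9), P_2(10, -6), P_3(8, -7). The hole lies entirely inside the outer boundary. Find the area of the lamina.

297

Outer boundary:
Apply Gauss's area formula: 2A = Σ (x_i·y_{i+1} − x_{i+1}·y_i), indices taken mod 4.
Cross-terms: 304, 136, 462, -304  ⇒  Σ = 598
Area = |Σ|/2 = 299.
Hole:
Apply the surveyor's formula: 2A = Σ (x_i·y_{i+1} − x_{i+1}·y_i), indices taken mod 3.
Σ = (42) + (-22) + (-16) = 4
Area = |Σ|/2 = 2.
Net area = 299 − 2 = 297.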